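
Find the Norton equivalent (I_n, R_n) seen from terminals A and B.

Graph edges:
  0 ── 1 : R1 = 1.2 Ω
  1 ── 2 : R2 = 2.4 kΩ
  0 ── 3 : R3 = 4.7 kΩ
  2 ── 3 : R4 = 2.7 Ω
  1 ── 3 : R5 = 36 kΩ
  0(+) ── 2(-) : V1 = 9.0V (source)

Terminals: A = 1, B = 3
Find the Thévenin equivalent first; then I_n = V_th/R_th and R_n = R_th.
Step 1 — V_th is the open-circuit voltage V_A - V_B (nothing connected across the terminals).
Nodal analysis, taking node 2 as the 0 V reference.
Source V1 fixes V_0 = 9 V.
KCL at each unknown node (sum of currents leaving = 0; resistances in Ω):
  Node 1: (V_1 - 9)/1.2 + (V_1 - 0)/2400 + (V_1 - V_3)/36000 = 0
  Node 3: (V_3 - 9)/4700 + (V_3 - 0)/2.7 + (V_3 - V_1)/36000 = 0
Collecting terms (coefficients in siemens):
  0.8338·V_1 - 0.00002778·V_3 = 7.5
  0.3706·V_3 - 0.00002778·V_1 = 0.001915
Determinant D = (0.8338)(0.3706) - (-0.00002778)(-0.00002778) = 0.309
V_1 = [(7.5)(0.3706) - (-0.00002778)(0.001915)]/D = 8.995 V
V_3 = [(0.8338)(0.001915) - (7.5)(-0.00002778)]/D = 0.005841 V
V_th = V_1 - V_3 = 8.995 - 0.005841 = 8.989 V
Step 2 — R_th: zero the source — replace V1 by a short circuit (node 2 merges into node 0) — and find the resistance seen between A (node 1) and B (node 3).
Reduce the network between node 1 (A) and node 3 (B) by series/parallel combination:
  Rp1 = R1 ‖ R2 (parallel, both between nodes 0 and 1) = 1/(1/1.2 + 1/2400) = 1.199 Ω
  Rp2 = R3 ‖ R4 (parallel, both between nodes 0 and 3) = 1/(1/4700 + 1/2.7) = 2.698 Ω
  Rs1 = Rp1 + Rp2 (series, joined only at node 0) = 1.199 + 2.698 = 3.898 Ω
  Rp3 = R5 ‖ Rs1 (parallel, both between nodes 1 and 3) = 1/(1/36000 + 1/3.898) = 3.897 Ω
R_th = 3.897 Ω
I_n = V_th/R_th = 8.989/3.897 = 2.306 A, and R_n = R_th = 3.897 Ω

Final answer: I_n = 2.306 A, R_n = 3.897 Ω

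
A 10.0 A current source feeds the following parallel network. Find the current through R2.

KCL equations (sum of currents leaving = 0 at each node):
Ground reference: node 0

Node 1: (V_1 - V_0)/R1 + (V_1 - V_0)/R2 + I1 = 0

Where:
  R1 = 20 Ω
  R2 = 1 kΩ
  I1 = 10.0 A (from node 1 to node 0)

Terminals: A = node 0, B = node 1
All resistors sit directly between nodes 0 and 1, so they are in parallel and share one voltage V; the full source current 10 A splits among them.
1/R_par = 1/20 + 1/1000 = 0.051 S  =>  R_par = 19.61 Ω
V = I × R_par = 10 × 19.61 = 196.1 V
I_R2 = V/R2 = 196.1/1000 = 0.1961 A

Final answer: 0.1961 A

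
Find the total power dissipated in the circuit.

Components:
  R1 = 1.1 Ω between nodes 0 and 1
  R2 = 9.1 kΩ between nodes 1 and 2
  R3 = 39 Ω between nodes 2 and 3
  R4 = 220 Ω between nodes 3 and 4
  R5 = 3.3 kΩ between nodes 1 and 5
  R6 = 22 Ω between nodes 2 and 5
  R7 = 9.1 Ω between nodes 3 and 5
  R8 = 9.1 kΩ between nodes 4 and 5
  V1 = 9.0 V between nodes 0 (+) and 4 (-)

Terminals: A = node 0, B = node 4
Nodal analysis, taking node 4 as the 0 V reference.
Source V1 fixes V_0 = 9 V.
KCL at each unknown node (sum of currents leaving = 0; resistances in Ω):
  Node 1: (V_1 - 9)/1.1 + (V_1 - V_2)/9100 + (V_1 - V_5)/3300 = 0
  Node 2: (V_2 - V_1)/9100 + (V_2 - V_3)/39 + (V_2 - V_5)/22 = 0
  Node 3: (V_3 - V_2)/39 + (V_3 - 0)/220 + (V_3 - V_5)/9.1 = 0
  Node 5: (V_5 - V_1)/3300 + (V_5 - V_2)/22 + (V_5 - V_3)/9.1 + (V_5 - 0)/9100 = 0
Collecting terms (coefficients in siemens):
  0.9095·V_1 - 0.0001099·V_2 - 0.000303·V_5 = 8.182
  0.07121·V_2 - 0.0001099·V_1 - 0.02564·V_3 - 0.04545·V_5 = 0
  0.1401·V_3 - 0.02564·V_2 - 0.1099·V_5 = 0
  0.1558·V_5 - 0.000303·V_1 - 0.04545·V_2 - 0.1099·V_3 = 0
Solving these 4 simultaneous equations (Gaussian elimination) gives:
  V_1 = 8.996 V, V_2 = 0.7583 V, V_3 = 0.7304 V, V_5 = 0.7541 V
Power in each resistor, P = (ΔV)²/R:
  P_R1 = (9 - 8.996)²/1.1 = 0.00001274 W
  P_R2 = (8.996 - 0.7583)²/9100 = 0.007458 W
  P_R3 = (0.7583 - 0.7304)²/39 = 0.00001994 W
  P_R4 = (0.7304 - 0)²/220 = 0.002425 W
  P_R5 = (8.996 - 0.7541)²/3300 = 0.02059 W
  P_R6 = (0.7583 - 0.7541)²/22 = 0.0000007957 W
  P_R7 = (0.7304 - 0.7541)²/9.1 = 0.00006175 W
  P_R8 = (0 - 0.7541)²/9100 = 0.00006249 W
P_total = P_R1 + P_R2 + P_R3 + P_R4 + P_R5 + P_R6 + P_R7 + P_R8 = 0.03063 W

Final answer: 0.03063 W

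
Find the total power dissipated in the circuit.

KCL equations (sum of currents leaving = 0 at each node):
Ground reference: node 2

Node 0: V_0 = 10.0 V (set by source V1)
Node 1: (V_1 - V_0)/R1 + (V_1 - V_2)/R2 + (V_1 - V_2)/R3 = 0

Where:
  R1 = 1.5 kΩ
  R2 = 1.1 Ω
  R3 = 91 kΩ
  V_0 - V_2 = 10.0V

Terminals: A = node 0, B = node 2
Nodal analysis, taking node 2 as the 0 V reference.
Source V1 fixes V_0 = 10 V.
KCL at each unknown node (sum of currents leaving = 0; resistances in Ω):
  Node 1: (V_1 - 10)/1500 + (V_1 - 0)/1.1 + (V_1 - 0)/91000 = 0
Collecting terms: 0.9098 × V_1 = 0.006667  =>  V_1 = 0.007328 V
Power in each resistor, P = (ΔV)²/R:
  P_R1 = (10 - 0.007328)²/1500 = 0.06657 W
  P_R2 = (0.007328 - 0)²/1.1 = 0.00004882 W
  P_R3 = (0.007328 - 0)²/91000 = 0.0000000005901 W
P_total = P_R1 + P_R2 + P_R3 = 0.06662 W

Final answer: 0.06662 W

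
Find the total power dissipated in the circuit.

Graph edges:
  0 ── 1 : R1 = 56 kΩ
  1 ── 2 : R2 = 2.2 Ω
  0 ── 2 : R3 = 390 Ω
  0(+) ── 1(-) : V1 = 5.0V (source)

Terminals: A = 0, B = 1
Nodal analysis, taking node 1 as the 0 V reference.
Source V1 fixes V_0 = 5 V.
KCL at each unknown node (sum of currents leaving = 0; resistances in Ω):
  Node 2: (V_2 - 0)/2.2 + (V_2 - 5)/390 = 0
Collecting terms: 0.4571 × V_2 = 0.01282  =>  V_2 = 0.02805 V
Power in each resistor, P = (ΔV)²/R:
  P_R1 = (5 - 0)²/56000 = 0.0004464 W
  P_R2 = (0 - 0.02805)²/2.2 = 0.0003576 W
  P_R3 = (5 - 0.02805)²/390 = 0.06339 W
P_total = P_R1 + P_R2 + P_R3 = 0.06419 W

Final answer: 0.06419 W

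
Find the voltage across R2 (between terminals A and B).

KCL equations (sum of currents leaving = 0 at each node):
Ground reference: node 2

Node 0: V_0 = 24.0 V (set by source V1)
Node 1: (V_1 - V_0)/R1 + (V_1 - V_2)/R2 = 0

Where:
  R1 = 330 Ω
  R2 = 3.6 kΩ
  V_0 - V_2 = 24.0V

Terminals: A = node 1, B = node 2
R1 and R2 are in series across V1 (node 0 → node 1 → node 2), and the output A–B is taken across R2, so this is a voltage divider.
Series current: I = V1/(R1 + R2) = 24/(330 + 3600) = 24/3930 = 0.006107 A
V_R2 = I × R2 = V1 × R2/(R1 + R2) = 24 × 3600/3930 = 21.98 V

Final answer: 21.98 V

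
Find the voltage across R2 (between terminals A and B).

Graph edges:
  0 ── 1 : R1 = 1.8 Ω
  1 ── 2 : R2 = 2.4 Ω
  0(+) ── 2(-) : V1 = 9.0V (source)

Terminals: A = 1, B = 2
R1 and R2 are in series across V1 (node 0 → node 1 → node 2), and the output A–B is taken across R2, so this is a voltage divider.
Series current: I = V1/(R1 + R2) = 9/(1.8 + 2.4) = 9/4.2 = 2.143 A
V_R2 = I × R2 = V1 × R2/(R1 + R2) = 9 × 2.4/4.2 = 5.143 V

Final answer: 5.143 V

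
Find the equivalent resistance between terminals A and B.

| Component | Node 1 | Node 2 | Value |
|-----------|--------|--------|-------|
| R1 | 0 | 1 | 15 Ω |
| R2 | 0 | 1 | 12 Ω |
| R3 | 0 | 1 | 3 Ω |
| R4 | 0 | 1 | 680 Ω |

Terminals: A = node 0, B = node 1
Reduce the network between node 0 (A) and node 1 (B) by series/parallel combination:
  Rp1 = R1 ‖ R2 ‖ R3 ‖ R4 (parallel, all between nodes 0 and 1) = 1/(1/15 + 1/12 + 1/3 + 1/680) = 2.063 Ω
R_eq = 2.063 Ω

Final answer: 2.063 Ω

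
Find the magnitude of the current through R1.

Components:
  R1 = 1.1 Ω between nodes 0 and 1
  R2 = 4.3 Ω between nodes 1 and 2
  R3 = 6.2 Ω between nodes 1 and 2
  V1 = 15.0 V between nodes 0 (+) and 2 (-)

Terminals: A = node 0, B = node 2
Nodal analysis, taking node 2 as the 0 V reference.
Source V1 fixes V_0 = 15 V.
KCL at each unknown node (sum of currents leaving = 0; resistances in Ω):
  Node 1: (V_1 - 15)/1.1 + (V_1 - 0)/4.3 + (V_1 - 0)/6.2 = 0
Collecting terms: 1.303 × V_1 = 13.64  =>  V_1 = 10.47 V
I_R1 = (V_0 - V_1)/R1 = (15 - 10.47)/1.1 = 4.122 A
|I_R1| = 4.122 A

Final answer: |I_R1| = 4.122 A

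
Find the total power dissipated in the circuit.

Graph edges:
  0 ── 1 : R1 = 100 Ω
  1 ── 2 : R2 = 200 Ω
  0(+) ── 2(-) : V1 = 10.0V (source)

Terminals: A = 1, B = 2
Nodal analysis, taking node 2 as the 0 V reference.
Source V1 fixes V_0 = 10 V.
KCL at each unknown node (sum of currents leaving = 0; resistances in Ω):
  Node 1: (V_1 - 10)/100 + (V_1 - 0)/200 = 0
Collecting terms: 0.015 × V_1 = 0.1  =>  V_1 = 6.667 V
Power in each resistor, P = (ΔV)²/R:
  P_R1 = (10 - 6.667)²/100 = 0.1111 W
  P_R2 = (6.667 - 0)²/200 = 0.2222 W
P_total = P_R1 + P_R2 = 0.3333 W

Final answer: 0.3333 W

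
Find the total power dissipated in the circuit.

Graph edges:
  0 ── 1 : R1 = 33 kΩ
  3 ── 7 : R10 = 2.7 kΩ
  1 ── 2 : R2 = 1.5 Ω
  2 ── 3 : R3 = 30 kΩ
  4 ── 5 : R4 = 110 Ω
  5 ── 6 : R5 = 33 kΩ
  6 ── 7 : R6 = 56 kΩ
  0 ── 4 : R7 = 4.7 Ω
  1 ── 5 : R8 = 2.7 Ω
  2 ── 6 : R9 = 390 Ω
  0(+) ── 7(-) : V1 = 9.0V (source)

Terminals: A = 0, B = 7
Nodal analysis, taking node 7 as the 0 V reference.
Source V1 fixes V_0 = 9 V.
KCL at each unknown node (sum of currents leaving = 0; resistances in Ω):
  Node 1: (V_1 - 9)/33000 + (V_1 - V_2)/1.5 + (V_1 - V_5)/2.7 = 0
  Node 2: (V_2 - V_1)/1.5 + (V_2 - V_3)/30000 + (V_2 - V_6)/390 = 0
  Node 3: (V_3 - V_2)/30000 + (V_3 - 0)/2700 = 0
  Node 4: (V_4 - V_5)/110 + (V_4 - 9)/4.7 = 0
  Node 5: (V_5 - V_4)/110 + (V_5 - V_6)/33000 + (V_5 - V_1)/2.7 = 0
  Node 6: (V_6 - V_5)/33000 + (V_6 - 0)/56000 + (V_6 - V_2)/390 = 0
Collecting terms (coefficients in siemens):
  1.037·V_1 - 0.6667·V_2 - 0.3704·V_5 = 0.0002727
  0.6693·V_2 - 0.6667·V_1 - 0.00003333·V_3 - 0.002564·V_6 = 0
  0.0004037·V_3 - 0.00003333·V_2 = 0
  0.2219·V_4 - 0.009091·V_5 = 1.915
  0.3795·V_5 - 0.3704·V_1 - 0.009091·V_4 - 0.0000303·V_6 = 0
  0.002612·V_6 - 0.002564·V_2 - 0.0000303·V_5 = 0
Solving these 6 simultaneous equations (Gaussian elimination) gives:
  V_1 = 8.949 V, V_2 = 8.949 V, V_3 = 0.7389 V, V_4 = 8.998 V
  V_5 = 8.951 V, V_6 = 8.888 V
Power in each resistor, P = (ΔV)²/R:
  P_R1 = (9 - 8.949)²/33000 = 0.00000007751 W
  P_R2 = (8.949 - 8.949)²/1.5 = 0.0000002779 W
  P_R3 = (8.949 - 0.7389)²/30000 = 0.002247 W
  P_R4 = (8.998 - 8.951)²/110 = 0.00002042 W
  P_R5 = (8.951 - 8.888)²/33000 = 0.0000001201 W
  P_R6 = (8.888 - 0)²/56000 = 0.001411 W
  P_R7 = (9 - 8.998)²/4.7 = 0.0000008724 W
  P_R8 = (8.949 - 8.951)²/2.7 = 0.0000004967 W
  P_R9 = (8.949 - 8.888)²/390 = 0.000009589 W
  P_R10 = (0.7389 - 0)²/2700 = 0.0002022 W
P_total = P_R1 + P_R2 + P_R3 + P_R4 + P_R5 + P_R6 + P_R7 + P_R8 + P_R9 + P_R10 = 0.003891 W

Final answer: 0.003891 W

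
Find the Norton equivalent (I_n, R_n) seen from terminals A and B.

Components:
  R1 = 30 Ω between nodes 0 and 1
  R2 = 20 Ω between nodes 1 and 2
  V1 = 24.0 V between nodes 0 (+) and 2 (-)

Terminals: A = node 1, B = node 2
Find the Thévenin equivalent first; then I_n = V_th/R_th and R_n = R_th.
Step 1 — V_th is the open-circuit voltage V_A - V_B (nothing connected across the terminals).
Nodal analysis, taking node 2 as the 0 V reference.
Source V1 fixes V_0 = 24 V.
KCL at each unknown node (sum of currents leaving = 0; resistances in Ω):
  Node 1: (V_1 - 24)/30 + (V_1 - 0)/20 = 0
Collecting terms: 0.08333 × V_1 = 0.8  =>  V_1 = 9.6 V
V_th = V_1 - V_2 = 9.6 - 0 = 9.6 V
Step 2 — R_th: zero the source — replace V1 by a short circuit (node 2 merges into node 0) — and find the resistance seen between A (node 1) and B (node 0).
Reduce the network between node 1 (A) and node 0 (B) by series/parallel combination:
  Rp1 = R1 ‖ R2 (parallel, both between nodes 0 and 1) = 1/(1/30 + 1/20) = 12 Ω
R_th = 12 Ω
I_n = V_th/R_th = 9.6/12 = 0.8 A, and R_n = R_th = 12 Ω

Final answer: I_n = 0.8 A, R_n = 12 Ω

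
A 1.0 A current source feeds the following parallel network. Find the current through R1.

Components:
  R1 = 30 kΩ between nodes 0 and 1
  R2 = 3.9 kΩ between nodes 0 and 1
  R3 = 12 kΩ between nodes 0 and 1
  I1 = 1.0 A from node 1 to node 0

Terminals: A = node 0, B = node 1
All resistors sit directly between nodes 0 and 1, so they are in parallel and share one voltage V; the full source current 1 A splits among them.
1/R_par = 1/30000 + 1/3900 + 1/12000 = 0.0003731 S  =>  R_par = 2680 Ω
V = I × R_par = 1 × 2680 = 2680 V
I_R1 = V/R1 = 2680/30000 = 0.08935 A

Final answer: 0.08935 A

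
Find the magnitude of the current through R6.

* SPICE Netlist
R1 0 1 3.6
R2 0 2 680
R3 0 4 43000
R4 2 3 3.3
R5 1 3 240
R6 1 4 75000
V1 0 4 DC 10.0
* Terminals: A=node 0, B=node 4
Nodal analysis, taking node 4 as the 0 V reference.
Source V1 fixes V_0 = 10 V.
KCL at each unknown node (sum of currents leaving = 0; resistances in Ω):
  Node 1: (V_1 - 10)/3.6 + (V_1 - V_3)/240 + (V_1 - 0)/75000 = 0
  Node 2: (V_2 - 10)/680 + (V_2 - V_3)/3.3 = 0
  Node 3: (V_3 - V_2)/3.3 + (V_3 - V_1)/240 = 0
Collecting terms (coefficients in siemens):
  0.282·V_1 - 0.004167·V_3 = 2.778
  0.3045·V_2 - 0.303·V_3 = 0.01471
  0.3072·V_3 - 0.004167·V_1 - 0.303·V_2 = 0
Solving these 3 simultaneous equations (Gaussian elimination) gives:
  V_1 = 10 V, V_2 = 10 V, V_3 = 10 V
I_R6 = (V_1 - V_4)/R6 = (10 - 0)/75000 = 0.0001333 A
|I_R6| = 0.0001333 A

Final answer: |I_R6| = 0.0001333 A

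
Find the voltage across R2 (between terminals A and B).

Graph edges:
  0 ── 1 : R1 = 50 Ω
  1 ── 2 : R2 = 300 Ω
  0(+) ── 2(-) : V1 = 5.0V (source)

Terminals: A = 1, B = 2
R1 and R2 are in series across V1 (node 0 → node 1 → node 2), and the output A–B is taken across R2, so this is a voltage divider.
Series current: I = V1/(R1 + R2) = 5/(50 + 300) = 5/350 = 0.01429 A
V_R2 = I × R2 = V1 × R2/(R1 + R2) = 5 × 300/350 = 4.286 V

Final answer: 4.286 V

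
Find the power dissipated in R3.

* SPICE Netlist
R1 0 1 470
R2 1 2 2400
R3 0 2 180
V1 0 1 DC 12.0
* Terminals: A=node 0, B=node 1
Nodal analysis, taking node 1 as the 0 V reference.
Source V1 fixes V_0 = 12 V.
KCL at each unknown node (sum of currents leaving = 0; resistances in Ω):
  Node 2: (V_2 - 0)/2400 + (V_2 - 12)/180 = 0
Collecting terms: 0.005972 × V_2 = 0.06667  =>  V_2 = 11.16 V
I_R3 = (V_0 - V_2)/R3 = (12 - 11.16)/180 = 0.004651 A
P_R3 = I_R3² × R3 = (0.004651)² × 180 = 0.003894 W

Final answer: 0.003894 W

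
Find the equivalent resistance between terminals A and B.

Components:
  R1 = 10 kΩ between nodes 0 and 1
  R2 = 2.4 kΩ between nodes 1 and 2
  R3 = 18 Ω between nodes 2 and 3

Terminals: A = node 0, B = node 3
Reduce the network between node 0 (A) and node 3 (B) by series/parallel combination:
  Rs1 = R1 + R2 (series, joined only at node 1) = 10000 + 2400 = 12400 Ω
  Rs2 = R3 + Rs1 (series, joined only at node 2) = 18 + 12400 = 12420 Ω
R_eq = 12.42 kΩ

Final answer: 12.42 kΩ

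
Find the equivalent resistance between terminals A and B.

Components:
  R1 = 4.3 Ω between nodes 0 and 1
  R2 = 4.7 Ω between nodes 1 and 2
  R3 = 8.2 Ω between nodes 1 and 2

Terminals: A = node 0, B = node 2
Reduce the network between node 0 (A) and node 2 (B) by series/parallel combination:
  Rp1 = R2 ‖ R3 (parallel, both between nodes 1 and 2) = 1/(1/4.7 + 1/8.2) = 2.988 Ω
  Rs1 = R1 + Rp1 (series, joined only at node 1) = 4.3 + 2.988 = 7.288 Ω
R_eq = 7.288 Ω

Final answer: 7.288 Ω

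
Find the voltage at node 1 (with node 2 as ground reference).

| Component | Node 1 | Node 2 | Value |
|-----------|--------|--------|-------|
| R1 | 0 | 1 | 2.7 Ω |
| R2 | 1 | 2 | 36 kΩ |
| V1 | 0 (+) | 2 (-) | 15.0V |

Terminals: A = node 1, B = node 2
Nodal analysis, taking node 2 as the 0 V reference.
Source V1 fixes V_0 = 15 V.
KCL at each unknown node (sum of currents leaving = 0; resistances in Ω):
  Node 1: (V_1 - 15)/2.7 + (V_1 - 0)/36000 = 0
Collecting terms: 0.3704 × V_1 = 5.556  =>  V_1 = 15 V
The requested potential is V_1 = 15 V.

Final answer: V_1 = 15 V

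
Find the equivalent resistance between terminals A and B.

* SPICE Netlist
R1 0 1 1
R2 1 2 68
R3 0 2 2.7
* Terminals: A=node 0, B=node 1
Reduce the network between node 0 (A) and node 1 (B) by series/parallel combination:
  Rs1 = R3 + R2 (series, joined only at node 2) = 2.7 + 68 = 70.7 Ω
  Rp1 = R1 ‖ Rs1 (parallel, both between nodes 0 and 1) = 1/(1/1 + 1/70.7) = 0.9861 Ω
R_eq = 0.9861 Ω

Final answer: 0.9861 Ω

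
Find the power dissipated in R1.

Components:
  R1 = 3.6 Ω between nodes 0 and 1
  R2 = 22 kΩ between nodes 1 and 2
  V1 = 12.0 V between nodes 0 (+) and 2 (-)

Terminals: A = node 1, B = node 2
Nodal analysis, taking node 2 as the 0 V reference.
Source V1 fixes V_0 = 12 V.
KCL at each unknown node (sum of currents leaving = 0; resistances in Ω):
  Node 1: (V_1 - 12)/3.6 + (V_1 - 0)/22000 = 0
Collecting terms: 0.2778 × V_1 = 3.333  =>  V_1 = 12 V
I_R1 = (V_0 - V_1)/R1 = (12 - 12)/3.6 = 0.0005454 A
P_R1 = I_R1² × R1 = (0.0005454)² × 3.6 = 0.000001071 W

Final answer: 1.071e-06 W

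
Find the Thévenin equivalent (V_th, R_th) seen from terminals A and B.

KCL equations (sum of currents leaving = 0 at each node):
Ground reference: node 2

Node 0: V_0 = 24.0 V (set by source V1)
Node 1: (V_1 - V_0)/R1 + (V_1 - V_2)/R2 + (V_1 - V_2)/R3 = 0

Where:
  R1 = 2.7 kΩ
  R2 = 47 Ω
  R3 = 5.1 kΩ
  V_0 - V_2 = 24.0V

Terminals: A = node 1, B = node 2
Step 1 — V_th is the open-circuit voltage V_A - V_B (nothing connected across the terminals).
Nodal analysis, taking node 2 as the 0 V reference.
Source V1 fixes V_0 = 24 V.
KCL at each unknown node (sum of currents leaving = 0; resistances in Ω):
  Node 1: (V_1 - 24)/2700 + (V_1 - 0)/47 + (V_1 - 0)/5100 = 0
Collecting terms: 0.02184 × V_1 = 0.008889  =>  V_1 = 0.4069 V
V_th = V_1 - V_2 = 0.4069 - 0 = 0.4069 V
Step 2 — R_th: zero the source — replace V1 by a short circuit (node 2 merges into node 0) — and find the resistance seen between A (node 1) and B (node 0).
Reduce the network between node 1 (A) and node 0 (B) by series/parallel combination:
  Rp1 = R1 ‖ R2 ‖ R3 (parallel, all between nodes 0 and 1) = 1/(1/2700 + 1/47 + 1/5100) = 45.78 Ω
R_th = 45.78 Ω

Final answer: V_th = 0.4069 V, R_th = 45.78 Ω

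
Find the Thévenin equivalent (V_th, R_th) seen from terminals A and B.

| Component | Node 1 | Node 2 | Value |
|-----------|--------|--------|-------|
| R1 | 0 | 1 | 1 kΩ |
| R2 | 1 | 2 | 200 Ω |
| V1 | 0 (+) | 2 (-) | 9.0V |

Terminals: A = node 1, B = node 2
Step 1 — V_th is the open-circuit voltage V_A - V_B (nothing connected across the terminals).
Nodal analysis, taking node 2 as the 0 V reference.
Source V1 fixes V_0 = 9 V.
KCL at each unknown node (sum of currents leaving = 0; resistances in Ω):
  Node 1: (V_1 - 9)/1000 + (V_1 - 0)/200 = 0
Collecting terms: 0.006 × V_1 = 0.009  =>  V_1 = 1.5 V
V_th = V_1 - V_2 = 1.5 - 0 = 1.5 V
Step 2 — R_th: zero the source — replace V1 by a short circuit (node 2 merges into node 0) — and find the resistance seen between A (node 1) and B (node 0).
Reduce the network between node 1 (A) and node 0 (B) by series/parallel combination:
  Rp1 = R1 ‖ R2 (parallel, both between nodes 0 and 1) = 1/(1/1000 + 1/200) = 166.7 Ω
R_th = 166.7 Ω

Final answer: V_th = 1.5 V, R_th = 166.7 Ω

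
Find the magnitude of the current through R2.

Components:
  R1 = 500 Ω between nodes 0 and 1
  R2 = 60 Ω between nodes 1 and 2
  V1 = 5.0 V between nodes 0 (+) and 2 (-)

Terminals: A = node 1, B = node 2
Nodal analysis, taking node 2 as the 0 V reference.
Source V1 fixes V_0 = 5 V.
KCL at each unknown node (sum of currents leaving = 0; resistances in Ω):
  Node 1: (V_1 - 5)/500 + (V_1 - 0)/60 = 0
Collecting terms: 0.01867 × V_1 = 0.01  =>  V_1 = 0.5357 V
I_R2 = (V_1 - V_2)/R2 = (0.5357 - 0)/60 = 0.008929 A
|I_R2| = 0.008929 A

Final answer: |I_R2| = 0.008929 A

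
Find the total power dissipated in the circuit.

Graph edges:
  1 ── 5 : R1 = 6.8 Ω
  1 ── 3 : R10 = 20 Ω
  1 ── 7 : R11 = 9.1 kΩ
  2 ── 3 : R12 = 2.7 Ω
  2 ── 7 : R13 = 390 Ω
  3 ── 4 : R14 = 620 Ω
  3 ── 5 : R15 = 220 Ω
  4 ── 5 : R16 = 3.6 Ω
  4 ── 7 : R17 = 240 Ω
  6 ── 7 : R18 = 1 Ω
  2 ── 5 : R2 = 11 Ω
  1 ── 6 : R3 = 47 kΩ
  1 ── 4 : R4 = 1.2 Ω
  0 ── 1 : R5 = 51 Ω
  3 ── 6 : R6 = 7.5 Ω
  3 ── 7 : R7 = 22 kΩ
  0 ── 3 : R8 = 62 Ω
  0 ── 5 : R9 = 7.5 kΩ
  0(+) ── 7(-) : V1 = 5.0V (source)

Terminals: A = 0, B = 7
Nodal analysis, taking node 7 as the 0 V reference.
Source V1 fixes V_0 = 5 V.
KCL at each unknown node (sum of currents leaving = 0; resistances in Ω):
  Node 1: (V_1 - V_5)/6.8 + (V_1 - V_6)/47000 + (V_1 - V_4)/1.2 + (V_1 - 5)/51 + (V_1 - V_3)/20 + (V_1 - 0)/9100 = 0
  Node 2: (V_2 - V_5)/11 + (V_2 - V_3)/2.7 + (V_2 - 0)/390 = 0
  Node 3: (V_3 - V_6)/7.5 + (V_3 - 0)/22000 + (V_3 - 5)/62 + (V_3 - V_1)/20 + (V_3 - V_2)/2.7 + (V_3 - V_4)/620 + (V_3 - V_5)/220 = 0
  Node 4: (V_4 - V_1)/1.2 + (V_4 - V_3)/620 + (V_4 - V_5)/3.6 + (V_4 - 0)/240 = 0
  Node 5: (V_5 - V_1)/6.8 + (V_5 - V_2)/11 + (V_5 - 5)/7500 + (V_5 - V_3)/220 + (V_5 - V_4)/3.6 = 0
  Node 6: (V_6 - V_1)/47000 + (V_6 - V_3)/7.5 + (V_6 - 0)/1 = 0
Collecting terms (coefficients in siemens):
  1.05·V_1 - 0.05·V_3 - 0.8333·V_4 - 0.1471·V_5 - 0.00002128·V_6 = 0.09804
  0.4638·V_2 - 0.3704·V_3 - 0.09091·V_5 = 0
  0.576·V_3 - 0.05·V_1 - 0.3704·V_2 - 0.001613·V_4 - 0.004545·V_5 - 0.1333·V_6 = 0.08065
  1.117·V_4 - 0.8333·V_1 - 0.001613·V_3 - 0.2778·V_5 = 0
  0.5204·V_5 - 0.1471·V_1 - 0.09091·V_2 - 0.004545·V_3 - 0.2778·V_4 = 0.0006667
  1.133·V_6 - 0.00002128·V_1 - 0.1333·V_3 = 0
Solving these 6 simultaneous equations (Gaussian elimination) gives:
  V_1 = 1.568 V, V_2 = 1.117 V, V_3 = 1.038 V, V_4 = 1.536 V
  V_5 = 1.468 V, V_6 = 0.1222 V
Power in each resistor, P = (ΔV)²/R:
  P_R1 = (1.568 - 1.468)²/6.8 = 0.001446 W
  P_R2 = (1.117 - 1.468)²/11 = 0.01123 W
  P_R3 = (1.568 - 0.1222)²/47000 = 0.00004445 W
  P_R4 = (1.568 - 1.536)²/1.2 = 0.0008149 W
  P_R5 = (5 - 1.568)²/51 = 0.231 W
  P_R6 = (1.038 - 0.1222)²/7.5 = 0.1119 W
  P_R7 = (1.038 - 0)²/22000 = 0.00004901 W
  P_R8 = (5 - 1.038)²/62 = 0.2531 W
  P_R9 = (5 - 1.468)²/7500 = 0.001663 W
  P_R10 = (1.568 - 1.038)²/20 = 0.014 W
  P_R11 = (1.568 - 0)²/9100 = 0.00027 W
  P_R12 = (1.117 - 1.038)²/2.7 = 0.002285 W
  P_R13 = (1.117 - 0)²/390 = 0.003199 W
  P_R14 = (1.038 - 1.536)²/620 = 0.0003999 W
  P_R15 = (1.038 - 1.468)²/220 = 0.0008406 W
  P_R16 = (1.536 - 1.468)²/3.6 = 0.00128 W
  P_R17 = (1.536 - 0)²/240 = 0.009834 W
  P_R18 = (0.1222 - 0)²/1 = 0.01493 W
P_total = P_R1 + P_R2 + P_R3 + P_R4 + P_R5 + P_R6 + P_R7 + P_R8 + P_R9 + P_R10 + P_R11 + P_R12 + P_R13 + P_R14 + P_R15 + P_R16 + P_R17 + P_R18 = 0.6584 W

Final answer: 0.6584 W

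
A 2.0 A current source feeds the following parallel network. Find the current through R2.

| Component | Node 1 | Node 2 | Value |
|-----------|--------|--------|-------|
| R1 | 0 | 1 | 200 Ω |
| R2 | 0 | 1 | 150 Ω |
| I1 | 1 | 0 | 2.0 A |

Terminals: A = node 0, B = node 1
All resistors sit directly between nodes 0 and 1, so they are in parallel and share one voltage V; the full source current 2 A splits among them.
1/R_par = 1/200 + 1/150 = 0.01167 S  =>  R_par = 85.71 Ω
V = I × R_par = 2 × 85.71 = 171.4 V
I_R2 = V/R2 = 171.4/150 = 1.143 A

Final answer: 1.143 A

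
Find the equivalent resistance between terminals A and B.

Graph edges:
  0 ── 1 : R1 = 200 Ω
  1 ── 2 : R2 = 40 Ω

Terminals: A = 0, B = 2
Reduce the network between node 0 (A) and node 2 (B) by series/parallel combination:
  Rs1 = R1 + R2 (series, joined only at node 1) = 200 + 40 = 240 Ω
R_eq = 240 Ω

Final answer: 240 Ω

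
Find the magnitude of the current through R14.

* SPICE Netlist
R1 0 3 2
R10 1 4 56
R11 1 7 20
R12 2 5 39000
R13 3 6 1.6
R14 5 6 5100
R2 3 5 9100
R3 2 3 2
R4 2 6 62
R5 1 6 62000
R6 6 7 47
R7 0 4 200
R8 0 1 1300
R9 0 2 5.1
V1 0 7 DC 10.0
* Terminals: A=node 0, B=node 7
Nodal analysis, taking node 7 as the 0 V reference.
Source V1 fixes V_0 = 10 V.
KCL at each unknown node (sum of currents leaving = 0; resistances in Ω):
  Node 1: (V_1 - V_6)/62000 + (V_1 - 10)/1300 + (V_1 - V_4)/56 + (V_1 - 0)/20 = 0
  Node 2: (V_2 - V_3)/2 + (V_2 - V_6)/62 + (V_2 - 10)/5.1 + (V_2 - V_5)/39000 = 0
  Node 3: (V_3 - 10)/2 + (V_3 - V_5)/9100 + (V_3 - V_2)/2 + (V_3 - V_6)/1.6 = 0
  Node 4: (V_4 - 10)/200 + (V_4 - V_1)/56 = 0
  Node 5: (V_5 - V_3)/9100 + (V_5 - V_2)/39000 + (V_5 - V_6)/5100 = 0
  Node 6: (V_6 - V_2)/62 + (V_6 - V_1)/62000 + (V_6 - 0)/47 + (V_6 - V_3)/1.6 + (V_6 - V_5)/5100 = 0
Collecting terms (coefficients in siemens):
  0.06864·V_1 - 0.01786·V_4 - 0.00001613·V_6 = 0.007692
  0.7122·V_2 - 0.5·V_3 - 0.00002564·V_5 - 0.01613·V_6 = 1.961
  1.625·V_3 - 0.5·V_2 - 0.0001099·V_5 - 0.625·V_6 = 5
  0.02286·V_4 - 0.01786·V_1 = 0.05
  0.0003316·V_5 - 0.00002564·V_2 - 0.0001099·V_3 - 0.0001961·V_6 = 0
  0.6626·V_6 - 0.00001613·V_1 - 0.01613·V_2 - 0.625·V_3 - 0.0001961·V_5 = 0
Solving these 6 simultaneous equations (Gaussian elimination) gives:
  V_1 = 0.8576 V, V_2 = 9.769 V, V_3 = 9.691 V, V_4 = 2.858 V
  V_5 = 9.514 V, V_6 = 9.382 V
I_R14 = (V_5 - V_6)/R14 = (9.514 - 9.382)/5100 = 0.00002599 A
|I_R14| = 0.00002599 A

Final answer: |I_R14| = 2.599e-05 A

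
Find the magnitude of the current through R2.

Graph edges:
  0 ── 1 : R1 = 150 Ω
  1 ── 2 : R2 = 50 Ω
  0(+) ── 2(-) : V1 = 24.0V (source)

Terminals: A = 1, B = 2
Nodal analysis, taking node 2 as the 0 V reference.
Source V1 fixes V_0 = 24 V.
KCL at each unknown node (sum of currents leaving = 0; resistances in Ω):
  Node 1: (V_1 - 24)/150 + (V_1 - 0)/50 = 0
Collecting terms: 0.02667 × V_1 = 0.16  =>  V_1 = 6 V
I_R2 = (V_1 - V_2)/R2 = (6 - 0)/50 = 0.12 A
|I_R2| = 0.12 A

Final answer: |I_R2| = 0.12 A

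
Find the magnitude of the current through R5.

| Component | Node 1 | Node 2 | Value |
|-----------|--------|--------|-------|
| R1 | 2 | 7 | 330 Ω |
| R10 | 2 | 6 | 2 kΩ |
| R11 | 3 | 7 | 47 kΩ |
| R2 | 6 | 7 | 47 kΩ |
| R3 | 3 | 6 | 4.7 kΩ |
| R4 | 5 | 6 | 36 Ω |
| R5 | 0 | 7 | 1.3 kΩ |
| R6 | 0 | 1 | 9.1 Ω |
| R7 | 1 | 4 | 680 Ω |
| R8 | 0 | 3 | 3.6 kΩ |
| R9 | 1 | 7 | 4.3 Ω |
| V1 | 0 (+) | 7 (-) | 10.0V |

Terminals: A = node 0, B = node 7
Nodal analysis, taking node 7 as the 0 V reference.
Source V1 fixes V_0 = 10 V.
KCL at each unknown node (sum of currents leaving = 0; resistances in Ω):
  Node 1: (V_1 - 10)/9.1 + (V_1 - V_4)/680 + (V_1 - 0)/4.3 = 0
  Node 2: (V_2 - 0)/330 + (V_2 - V_6)/2000 = 0
  Node 3: (V_3 - V_6)/4700 + (V_3 - 10)/3600 + (V_3 - 0)/47000 = 0
  Node 4: (V_4 - V_1)/680 = 0
  Node 5: (V_5 - V_6)/36 = 0
  Node 6: (V_6 - 0)/47000 + (V_6 - V_3)/4700 + (V_6 - V_5)/36 + (V_6 - V_2)/2000 = 0
Collecting terms (coefficients in siemens):
  0.3439·V_1 - 0.001471·V_4 = 1.099
  0.00353·V_2 - 0.0005·V_6 = 0
  0.0005118·V_3 - 0.0002128·V_6 = 0.002778
  0.001471·V_4 - 0.001471·V_1 = 0
  0.02778·V_5 - 0.02778·V_6 = 0
  0.02851·V_6 - 0.0005·V_2 - 0.0002128·V_3 - 0.02778·V_5 = 0
Solving these 6 simultaneous equations (Gaussian elimination) gives:
  V_1 = 3.209 V, V_2 = 0.2845 V, V_3 = 6.262 V, V_4 = 3.209 V
  V_5 = 2.009 V, V_6 = 2.009 V
I_R5 = (V_0 - V_7)/R5 = (10 - 0)/1300 = 0.007692 A
|I_R5| = 0.007692 A

Final answer: |I_R5| = 0.007692 A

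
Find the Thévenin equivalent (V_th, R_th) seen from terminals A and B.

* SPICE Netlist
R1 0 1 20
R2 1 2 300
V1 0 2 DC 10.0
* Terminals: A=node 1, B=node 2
Step 1 — V_th is the open-circuit voltage V_A - V_B (nothing connected across the terminals).
Nodal analysis, taking node 2 as the 0 V reference.
Source V1 fixes V_0 = 10 V.
KCL at each unknown node (sum of currents leaving = 0; resistances in Ω):
  Node 1: (V_1 - 10)/20 + (V_1 - 0)/300 = 0
Collecting terms: 0.05333 × V_1 = 0.5  =>  V_1 = 9.375 V
V_th = V_1 - V_2 = 9.375 - 0 = 9.375 V
Step 2 — R_th: zero the source — replace V1 by a short circuit (node 2 merges into node 0) — and find the resistance seen between A (node 1) and B (node 0).
Reduce the network between node 1 (A) and node 0 (B) by series/parallel combination:
  Rp1 = R1 ‖ R2 (parallel, both between nodes 0 and 1) = 1/(1/20 + 1/300) = 18.75 Ω
R_th = 18.75 Ω

Final answer: V_th = 9.375 V, R_th = 18.75 Ω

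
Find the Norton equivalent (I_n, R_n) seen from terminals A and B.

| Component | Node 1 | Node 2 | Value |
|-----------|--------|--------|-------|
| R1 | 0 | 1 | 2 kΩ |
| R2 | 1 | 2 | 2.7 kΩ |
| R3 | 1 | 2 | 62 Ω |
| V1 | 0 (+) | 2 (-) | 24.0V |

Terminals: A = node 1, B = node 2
Find the Thévenin equivalent first; then I_n = V_th/R_th and R_n = R_th.
Step 1 — V_th is the open-circuit voltage V_A - V_B (nothing connected across the terminals).
Nodal analysis, taking node 2 as the 0 V reference.
Source V1 fixes V_0 = 24 V.
KCL at each unknown node (sum of currents leaving = 0; resistances in Ω):
  Node 1: (V_1 - 24)/2000 + (V_1 - 0)/2700 + (V_1 - 0)/62 = 0
Collecting terms: 0.017 × V_1 = 0.012  =>  V_1 = 0.7059 V
V_th = V_1 - V_2 = 0.7059 - 0 = 0.7059 V
Step 2 — R_th: zero the source — replace V1 by a short circuit (node 2 merges into node 0) — and find the resistance seen between A (node 1) and B (node 0).
Reduce the network between node 1 (A) and node 0 (B) by series/parallel combination:
  Rp1 = R1 ‖ R2 ‖ R3 (parallel, all between nodes 0 and 1) = 1/(1/2000 + 1/2700 + 1/62) = 58.83 Ω
R_th = 58.83 Ω
I_n = V_th/R_th = 0.7059/58.83 = 0.012 A, and R_n = R_th = 58.83 Ω

Final answer: I_n = 0.012 A, R_n = 58.83 Ω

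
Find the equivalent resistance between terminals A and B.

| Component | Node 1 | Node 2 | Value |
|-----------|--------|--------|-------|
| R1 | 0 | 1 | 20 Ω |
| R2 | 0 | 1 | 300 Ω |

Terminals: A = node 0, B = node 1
Reduce the network between node 0 (A) and node 1 (B) by series/parallel combination:
  Rp1 = R1 ‖ R2 (parallel, both between nodes 0 and 1) = 1/(1/20 + 1/300) = 18.75 Ω
R_eq = 18.75 Ω

Final answer: 18.75 Ω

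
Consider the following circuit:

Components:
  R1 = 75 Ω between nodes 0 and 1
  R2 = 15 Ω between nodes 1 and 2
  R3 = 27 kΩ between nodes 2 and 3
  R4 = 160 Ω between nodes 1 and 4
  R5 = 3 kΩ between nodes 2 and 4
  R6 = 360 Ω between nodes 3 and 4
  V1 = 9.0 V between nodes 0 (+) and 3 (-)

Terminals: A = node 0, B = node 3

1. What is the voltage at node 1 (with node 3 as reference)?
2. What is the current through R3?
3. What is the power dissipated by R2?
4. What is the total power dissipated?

Nodal analysis, taking node 3 as the 0 V reference.
Source V1 fixes V_0 = 9 V.
KCL at each unknown node (sum of currents leaving = 0; resistances in Ω):
  Node 1: (V_1 - 9)/75 + (V_1 - V_2)/15 + (V_1 - V_4)/160 = 0
  Node 2: (V_2 - V_1)/15 + (V_2 - 0)/27000 + (V_2 - V_4)/3000 = 0
  Node 4: (V_4 - V_1)/160 + (V_4 - V_2)/3000 + (V_4 - 0)/360 = 0
Collecting terms (coefficients in siemens):
  0.08625·V_1 - 0.06667·V_2 - 0.00625·V_4 = 0.12
  0.06704·V_2 - 0.06667·V_1 - 0.0003333·V_4 = 0
  0.009361·V_4 - 0.00625·V_1 - 0.0003333·V_2 = 0
Solving these 3 simultaneous equations (Gaussian elimination) gives:
  V_1 = 7.831 V, V_2 = 7.815 V, V_4 = 5.507 V
Part 1:
  Read off the nodal solution: V_1 = 7.831 V
Part 2:
  I_R3 = (V_2 - V_3)/R3 = (7.815 - 0)/27000 = 0.0002895 A
  Magnitude: I_R3 = 0.0002895 A
Part 3:
  I_R2 = (V_1 - V_2)/R2 = (7.831 - 7.815)/15 = 0.001059 A
  P_R2 = I_R2² × R2 = (0.001059)² × 15 = 0.00001682 W
Part 4:
  Power in each resistor, P = (ΔV)²/R:
    P_R1 = (9 - 7.831)²/75 = 0.01822 W
    P_R2 = (7.831 - 7.815)²/15 = 0.00001682 W
    P_R3 = (7.815 - 0)²/27000 = 0.002262 W
    P_R4 = (7.831 - 5.507)²/160 = 0.03377 W
    P_R5 = (7.815 - 5.507)²/3000 = 0.001776 W
    P_R6 = (0 - 5.507)²/360 = 0.08423 W
  P_total = P_R1 + P_R2 + P_R3 + P_R4 + P_R5 + P_R6 = 0.1403 W

Final answers:
1. V_1 = 7.831 V
2. I_R3 = 0.0002895 A
3. P_R2 = 1.682e-05 W
4. P_total = 0.1403 W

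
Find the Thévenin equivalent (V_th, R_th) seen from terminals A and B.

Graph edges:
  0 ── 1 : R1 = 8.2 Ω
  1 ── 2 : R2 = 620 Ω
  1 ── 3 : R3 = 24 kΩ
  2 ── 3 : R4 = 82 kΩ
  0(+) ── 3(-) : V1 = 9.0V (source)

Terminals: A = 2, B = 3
Step 1 — V_th is the open-circuit voltage V_A - V_B (nothing connected across the terminals).
Nodal analysis, taking node 3 as the 0 V reference.
Source V1 fixes V_0 = 9 V.
KCL at each unknown node (sum of currents leaving = 0; resistances in Ω):
  Node 1: (V_1 - 9)/8.2 + (V_1 - V_2)/620 + (V_1 - 0)/24000 = 0
  Node 2: (V_2 - V_1)/620 + (V_2 - 0)/82000 = 0
Collecting terms (coefficients in siemens):
  0.1236·V_1 - 0.001613·V_2 = 1.098
  0.001625·V_2 - 0.001613·V_1 = 0
Determinant D = (0.1236)(0.001625) - (-0.001613)(-0.001613) = 0.0001983
V_1 = [(1.098)(0.001625) - (-0.001613)(0)]/D = 8.996 V
V_2 = [(0.1236)(0) - (1.098)(-0.001613)]/D = 8.929 V
V_th = V_2 - V_3 = 8.929 - 0 = 8.929 V
Step 2 — R_th: zero the source — replace V1 by a short circuit (node 3 merges into node 0) — and find the resistance seen between A (node 2) and B (node 0).
Reduce the network between node 2 (A) and node 0 (B) by series/parallel combination:
  Rp1 = R1 ‖ R3 (parallel, both between nodes 0 and 1) = 1/(1/8.2 + 1/24000) = 8.197 Ω
  Rs1 = R2 + Rp1 (series, joined only at node 1) = 620 + 8.197 = 628.2 Ω
  Rp2 = R4 ‖ Rs1 (parallel, both between nodes 0 and 2) = 1/(1/82000 + 1/628.2) = 623.4 Ω
R_th = 623.4 Ω

Final answer: V_th = 8.929 V, R_th = 623.4 Ω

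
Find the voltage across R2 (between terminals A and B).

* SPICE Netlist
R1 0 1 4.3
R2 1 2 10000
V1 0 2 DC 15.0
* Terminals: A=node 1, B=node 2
R1 and R2 are in series across V1 (node 0 → node 1 → node 2), and the output A–B is taken across R2, so this is a voltage divider.
Series current: I = V1/(R1 + R2) = 15/(4.3 + 10000) = 15/10000 = 0.001499 A
V_R2 = I × R2 = V1 × R2/(R1 + R2) = 15 × 10000/10000 = 14.99 V

Final answer: 14.99 V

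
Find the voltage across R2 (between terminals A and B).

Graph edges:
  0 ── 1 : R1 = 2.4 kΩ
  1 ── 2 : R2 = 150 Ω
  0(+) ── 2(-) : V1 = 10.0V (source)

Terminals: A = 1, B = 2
R1 and R2 are in series across V1 (node 0 → node 1 → node 2), and the output A–B is taken across R2, so this is a voltage divider.
Series current: I = V1/(R1 + R2) = 10/(2400 + 150) = 10/2550 = 0.003922 A
V_R2 = I × R2 = V1 × R2/(R1 + R2) = 10 × 150/2550 = 0.5882 V

Final answer: 0.5882 V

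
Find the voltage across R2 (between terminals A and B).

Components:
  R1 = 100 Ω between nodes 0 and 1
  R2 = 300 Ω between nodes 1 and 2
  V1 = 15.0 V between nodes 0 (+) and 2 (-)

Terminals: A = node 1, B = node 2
R1 and R2 are in series across V1 (node 0 → node 1 → node 2), and the output A–B is taken across R2, so this is a voltage divider.
Series current: I = V1/(R1 + R2) = 15/(100 + 300) = 15/400 = 0.0375 A
V_R2 = I × R2 = V1 × R2/(R1 + R2) = 15 × 300/400 = 11.25 V

Final answer: 11.25 V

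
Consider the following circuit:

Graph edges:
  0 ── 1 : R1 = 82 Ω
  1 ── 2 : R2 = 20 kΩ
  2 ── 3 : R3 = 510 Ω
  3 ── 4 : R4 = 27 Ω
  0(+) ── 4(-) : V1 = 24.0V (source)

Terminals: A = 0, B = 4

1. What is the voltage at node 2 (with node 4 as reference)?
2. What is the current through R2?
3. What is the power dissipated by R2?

Nodal analysis, taking node 4 as the 0 V reference.
Source V1 fixes V_0 = 24 V.
KCL at each unknown node (sum of currents leaving = 0; resistances in Ω):
  Node 1: (V_1 - 24)/82 + (V_1 - V_2)/20000 = 0
  Node 2: (V_2 - V_1)/20000 + (V_2 - V_3)/510 = 0
  Node 3: (V_3 - V_2)/510 + (V_3 - 0)/27 = 0
Collecting terms (coefficients in siemens):
  0.01225·V_1 - 0.00005·V_2 = 0.2927
  0.002011·V_2 - 0.00005·V_1 - 0.001961·V_3 = 0
  0.039·V_3 - 0.001961·V_2 = 0
Solving these 3 simultaneous equations (Gaussian elimination) gives:
  V_1 = 23.9 V, V_2 = 0.6251 V, V_3 = 0.03143 V
Part 1:
  Read off the nodal solution: V_2 = 0.6251 V
Part 2:
  I_R2 = (V_1 - V_2)/R2 = (23.9 - 0.6251)/20000 = 0.001164 A
  Magnitude: I_R2 = 0.001164 A
Part 3:
  I_R2 = (V_1 - V_2)/R2 = (23.9 - 0.6251)/20000 = 0.001164 A
  P_R2 = I_R2² × R2 = (0.001164)² × 20000 = 0.0271 W

Final answers:
1. V_2 = 0.6251 V
2. I_R2 = 0.001164 A
3. P_R2 = 0.0271 W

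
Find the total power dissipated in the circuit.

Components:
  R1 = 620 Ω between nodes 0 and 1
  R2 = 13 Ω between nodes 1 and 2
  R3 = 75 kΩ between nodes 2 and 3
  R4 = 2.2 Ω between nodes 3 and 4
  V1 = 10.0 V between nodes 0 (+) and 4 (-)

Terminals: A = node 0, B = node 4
Nodal analysis, taking node 4 as the 0 V reference.
Source V1 fixes V_0 = 10 V.
KCL at each unknown node (sum of currents leaving = 0; resistances in Ω):
  Node 1: (V_1 - 10)/620 + (V_1 - V_2)/13 = 0
  Node 2: (V_2 - V_1)/13 + (V_2 - V_3)/75000 = 0
  Node 3: (V_3 - V_2)/75000 + (V_3 - 0)/2.2 = 0
Collecting terms (coefficients in siemens):
  0.07854·V_1 - 0.07692·V_2 = 0.01613
  0.07694·V_2 - 0.07692·V_1 - 0.00001333·V_3 = 0
  0.4546·V_3 - 0.00001333·V_2 = 0
Solving these 3 simultaneous equations (Gaussian elimination) gives:
  V_1 = 9.918 V, V_2 = 9.916 V, V_3 = 0.0002909 V
Power in each resistor, P = (ΔV)²/R:
  P_R1 = (10 - 9.918)²/620 = 0.00001084 W
  P_R2 = (9.918 - 9.916)²/13 = 0.0000002272 W
  P_R3 = (9.916 - 0.0002909)²/75000 = 0.001311 W
  P_R4 = (0.0002909 - 0)²/2.2 = 0.00000003846 W
P_total = P_R1 + P_R2 + P_R3 + P_R4 = 0.001322 W

Final answer: 0.001322 W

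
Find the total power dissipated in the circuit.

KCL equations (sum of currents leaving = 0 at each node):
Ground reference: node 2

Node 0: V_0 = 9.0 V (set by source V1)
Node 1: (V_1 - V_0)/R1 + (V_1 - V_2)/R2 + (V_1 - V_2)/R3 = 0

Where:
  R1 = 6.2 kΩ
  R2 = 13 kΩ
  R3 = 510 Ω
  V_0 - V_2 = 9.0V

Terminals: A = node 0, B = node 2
Nodal analysis, taking node 2 as the 0 V reference.
Source V1 fixes V_0 = 9 V.
KCL at each unknown node (sum of currents leaving = 0; resistances in Ω):
  Node 1: (V_1 - 9)/6200 + (V_1 - 0)/13000 + (V_1 - 0)/510 = 0
Collecting terms: 0.002199 × V_1 = 0.001452  =>  V_1 = 0.6601 V
Power in each resistor, P = (ΔV)²/R:
  P_R1 = (9 - 0.6601)²/6200 = 0.01122 W
  P_R2 = (0.6601 - 0)²/13000 = 0.00003352 W
  P_R3 = (0.6601 - 0)²/510 = 0.0008544 W
P_total = P_R1 + P_R2 + P_R3 = 0.01211 W

Final answer: 0.01211 W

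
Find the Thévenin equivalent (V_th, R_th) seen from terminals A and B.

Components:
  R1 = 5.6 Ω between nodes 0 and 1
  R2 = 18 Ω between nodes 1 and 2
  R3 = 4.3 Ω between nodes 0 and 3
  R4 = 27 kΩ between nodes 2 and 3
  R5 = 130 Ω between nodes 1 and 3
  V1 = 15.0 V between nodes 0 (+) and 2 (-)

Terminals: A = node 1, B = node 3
Step 1 — V_th is the open-circuit voltage V_A - V_B (nothing connected across the terminals).
Nodal analysis, taking node 2 as the 0 V reference.
Source V1 fixes V_0 = 15 V.
KCL at each unknown node (sum of currents leaving = 0; resistances in Ω):
  Node 1: (V_1 - 15)/5.6 + (V_1 - 0)/18 + (V_1 - V_3)/130 = 0
  Node 3: (V_3 - 15)/4.3 + (V_3 - 0)/27000 + (V_3 - V_1)/130 = 0
Collecting terms (coefficients in siemens):
  0.2418·V_1 - 0.007692·V_3 = 2.679
  0.2403·V_3 - 0.007692·V_1 = 3.488
Determinant D = (0.2418)(0.2403) - (-0.007692)(-0.007692) = 0.05805
V_1 = [(2.679)(0.2403) - (-0.007692)(3.488)]/D = 11.55 V
V_3 = [(0.2418)(3.488) - (2.679)(-0.007692)]/D = 14.89 V
V_th = V_1 - V_3 = 11.55 - 14.89 = -3.337 V
Step 2 — R_th: zero the source — replace V1 by a short circuit (node 2 merges into node 0) — and find the resistance seen between A (node 1) and B (node 3).
Reduce the network between node 1 (A) and node 3 (B) by series/parallel combination:
  Rp1 = R1 ‖ R2 (parallel, both between nodes 0 and 1) = 1/(1/5.6 + 1/18) = 4.271 Ω
  Rp2 = R3 ‖ R4 (parallel, both between nodes 0 and 3) = 1/(1/4.3 + 1/27000) = 4.299 Ω
  Rs1 = Rp1 + Rp2 (series, joined only at node 0) = 4.271 + 4.299 = 8.571 Ω
  Rp3 = R5 ‖ Rs1 (parallel, both between nodes 1 and 3) = 1/(1/130 + 1/8.571) = 8.04 Ω
R_th = 8.04 Ω

Final answer: V_th = -3.337 V, R_th = 8.04 Ω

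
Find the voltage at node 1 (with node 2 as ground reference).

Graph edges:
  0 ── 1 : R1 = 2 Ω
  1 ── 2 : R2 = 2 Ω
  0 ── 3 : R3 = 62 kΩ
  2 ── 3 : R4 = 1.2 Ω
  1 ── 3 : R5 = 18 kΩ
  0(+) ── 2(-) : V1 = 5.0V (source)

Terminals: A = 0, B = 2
Nodal analysis, taking node 2 as the 0 V reference.
Source V1 fixes V_0 = 5 V.
KCL at each unknown node (sum of currents leaving = 0; resistances in Ω):
  Node 1: (V_1 - 5)/2 + (V_1 - 0)/2 + (V_1 - V_3)/18000 = 0
  Node 3: (V_3 - 5)/62000 + (V_3 - 0)/1.2 + (V_3 - V_1)/18000 = 0
Collecting terms (coefficients in siemens):
  1·V_1 - 0.00005556·V_3 = 2.5
  0.8334·V_3 - 0.00005556·V_1 = 0.00008065
Determinant D = (1)(0.8334) - (-0.00005556)(-0.00005556) = 0.8335
V_1 = [(2.5)(0.8334) - (-0.00005556)(0.00008065)]/D = 2.5 V
V_3 = [(1)(0.00008065) - (2.5)(-0.00005556)]/D = 0.0002634 V
The requested potential is V_1 = 2.5 V.

Final answer: V_1 = 2.5 V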